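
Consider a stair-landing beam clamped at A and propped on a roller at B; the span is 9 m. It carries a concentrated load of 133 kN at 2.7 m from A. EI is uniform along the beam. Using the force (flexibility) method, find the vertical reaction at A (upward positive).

R_A = 116.8 kN

Release the roller at B. Primary structure: cantilever fixed at A.
Primary-structure tip deflection at B by superposition:
  point load 133 at a = 2.7: Pa²(3L − a)/(6EI) = 3927/EI
Flexibility coefficient — unit upward force at B: δ_{BB} = L³/(3EI) = 243/EI.
The prop prevents deflection at B: R_B = δ_0/δ_{BB} = 3927/243 = 16.16 kN.
Vertical equilibrium: R_A = ΣP − R_B = 133 − 16.16 = 116.8 kN.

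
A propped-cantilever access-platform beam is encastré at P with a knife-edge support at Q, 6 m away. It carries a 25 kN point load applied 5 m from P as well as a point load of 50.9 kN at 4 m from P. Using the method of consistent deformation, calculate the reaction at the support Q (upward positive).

R_Q = 45.2 kN

Take the reaction at Q as the redundant and release it; the primary structure is a cantilever fixed at P.
Primary-structure tip deflection at Q by superposition:
  point load 25 at a = 5: Pa²(3L − a)/(6EI) = 1354/EI
  point load 50.9 at a = 4: Pa²(3L − a)/(6EI) = 1900/EI
  δ_0 = 3254/EI
Flexibility coefficient — unit upward force at Q: δ_{QQ} = L³/(3EI) = 72/EI.
Compatibility at Q: δ_0 − R_Q·δ_{QQ} = 0, so R_Q = 3254/72 = 45.2 kN.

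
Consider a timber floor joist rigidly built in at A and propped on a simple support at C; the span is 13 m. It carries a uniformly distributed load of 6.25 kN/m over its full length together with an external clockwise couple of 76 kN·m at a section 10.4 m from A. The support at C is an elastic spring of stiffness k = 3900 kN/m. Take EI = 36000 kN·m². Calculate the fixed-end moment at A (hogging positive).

Remove the prop at C; the released (primary) structure is a cantilever built in at A.
Downward deflection at the released point C due to the loads:
  UDL 6.25: wL⁴/(8EI) = 22313/EI
  clockwise couple 76 at a = 10.4: M₀a(2L − a)/(2EI) = 6165/EI
  δ_0 = 28478/EI
Flexibility coefficient — unit upward force at C: δ_{CC} = L³/(3EI) = 732.3/EI.
With EI = 36000 kN·m²: δ_0 = 0.79107 m and δ_{CC} = 0.020343 m/kN.
Compatibility — the spring shortens by R_C/k under the reaction it provides: δ_0 − R_C·δ_{CC} = R_C/k. With 1/k = 0.000256 m/kN, R_C = δ_0 / (δ_{CC} + 1/k) = 0.79107 / (0.020343 + 0.000256) = 38.4 kN.
Moment equilibrium about A: M_A = Σ(load moments about A) − R_C·L = 604.1 − 38.4×13 = 104.9 kN·m.

M_A = 104.9 kN·m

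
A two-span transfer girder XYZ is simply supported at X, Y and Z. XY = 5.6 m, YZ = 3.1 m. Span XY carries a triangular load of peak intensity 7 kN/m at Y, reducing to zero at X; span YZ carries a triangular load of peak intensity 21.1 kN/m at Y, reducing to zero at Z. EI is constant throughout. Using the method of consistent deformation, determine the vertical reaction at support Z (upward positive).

Take M_Y as the redundant. Released structure: two simple spans XY and YZ with a hinge at Y.
End slopes at the hinge Y, treating each span as simply supported:
  span XY: triangular load, peak 7: w₀L³/(45EI) = 27.32/EI
  span YZ: triangular load, peak 21.1: w₀L³/(45EI) = 13.97/EI
  relative rotation θ_0 = (27.32 + 13.97)/EI = 41.29/EI
A unit hogging moment at Y produces rotation L₁/(3EI) + L₂/(3EI) = 2.9/EI.
Slope continuity at Y: θ_0 = M_Y·2.9/EI, so M_Y = 41.29/2.9 = 14.24 kN·m (hogging).
Span YZ, ΣM about Z: R_Y^{YZ}·3.1 = 67.59 + 14.24, so R_Y^{YZ} = 26.4 kN and R_Z = 32.7 − 26.4 = 6.309 kN.

R_Z = 6.309 kN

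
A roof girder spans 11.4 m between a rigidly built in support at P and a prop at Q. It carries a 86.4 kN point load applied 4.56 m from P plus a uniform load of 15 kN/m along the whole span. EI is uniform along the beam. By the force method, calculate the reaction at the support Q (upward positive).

Remove the prop at Q; the released (primary) structure is a cantilever built in at P.
Free-end deflection of the primary structure under the applied loading (downward +):
  point load 86.4 at a = 4.56: Pa²(3L − a)/(6EI) = 8875/EI
  UDL 15: wL⁴/(8EI) = 31668/EI
  δ_0 = 40543/EI
Flexibility coefficient — unit upward force at Q: δ_{QQ} = L³/(3EI) = 493.8/EI.
The prop prevents deflection at Q: R_Q = δ_0/δ_{QQ} = 40543/493.8 = 82.1 kN.

R_Q = 82.1 kN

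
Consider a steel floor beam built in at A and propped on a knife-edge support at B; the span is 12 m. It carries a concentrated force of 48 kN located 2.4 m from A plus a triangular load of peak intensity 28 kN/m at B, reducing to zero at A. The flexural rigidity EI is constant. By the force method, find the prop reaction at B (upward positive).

R_B = 95.09 kN

Release the roller at B. Primary structure: cantilever fixed at A.
Downward deflection at the released point B due to the loads:
  point load 48 at a = 2.4: Pa²(3L − a)/(6EI) = 1548/EI
  triangular load, peak 28 at the free end: 11w₀L⁴/(120EI) = 53222/EI
  δ_0 = 54771/EI
Tip deflection under a unit load at B: L³/(3EI) = 576/EI.
The prop prevents deflection at B: R_B = δ_0/δ_{BB} = 54771/576 = 95.09 kN.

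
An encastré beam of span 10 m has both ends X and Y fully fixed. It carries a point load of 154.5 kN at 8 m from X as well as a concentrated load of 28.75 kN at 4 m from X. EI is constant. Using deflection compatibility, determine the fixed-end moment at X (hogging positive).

M_X = 90.84 kN·m

Take the two fixed-end moments M_X, M_Y as redundants; the released structure is the simple span XY.
End rotations of the released simple span under the applied load (×1/EI):
  at X: point load 154.5 at a = 8: Pab(L + b)/(6LEI) = 494.4/EI
  at Y: point load 154.5 at a = 8: Pab(L + a)/(6LEI) = 741.6/EI
  at X: point load 28.75 at a = 4: Pab(L + b)/(6LEI) = 184/EI
  at Y: point load 28.75 at a = 4: Pab(L + a)/(6LEI) = 161/EI
  θ_X0 = 678.4/EI,  θ_Y0 = 902.6/EI
Flexibility coefficients: a unit moment at one end gives L/(3EI) there and L/(6EI) at the far end, so f₁₁ = f₂₂ = 3.333/EI and f₁₂ = f₂₁ = 1.667/EI.
Compatibility — zero rotation at each built-in end:
  3.333 M_X + 1.667 M_Y = 678.4
  1.667 M_X + 3.333 M_Y = 902.6
Solving the pair gives M_X = 90.84 kN·m and M_Y = 225.4 kN·m (hogging).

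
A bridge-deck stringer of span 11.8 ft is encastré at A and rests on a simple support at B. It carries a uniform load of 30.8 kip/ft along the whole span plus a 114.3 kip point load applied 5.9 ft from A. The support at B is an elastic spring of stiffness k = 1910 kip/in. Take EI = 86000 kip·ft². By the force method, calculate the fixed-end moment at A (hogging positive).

M_A = 802.8 kip·ft

Remove the prop at B; the released (primary) structure is a cantilever built in at A.
Primary-structure tip deflection at B by superposition:
  UDL 30.8: wL⁴/(8EI) = 74643/EI
  point load 114.3 at a = 5.9: Pa²(3L − a)/(6EI) = 19562/EI
  δ_0 = 94205/EI
Tip deflection under a unit load at B: L³/(3EI) = 547.7/EI.
With EI = 86000 kip·ft²: δ_0 = 1.0954 ft and δ_{BB} = 0.006368 ft/kip.
Compatibility — the spring shortens by R_B/k under the reaction it provides: δ_0 − R_B·δ_{BB} = R_B/k. With 1/k = 1/(1910×12) ft/kip = 0.000044 ft/kip, R_B = δ_0 / (δ_{BB} + 1/k) = 1.0954 / (0.006368 + 0.000044) = 170.8 kip.
Moment equilibrium about A: M_A = Σ(load moments about A) − R_B·L = 2819 − 170.8×11.8 = 802.8 kip·ft.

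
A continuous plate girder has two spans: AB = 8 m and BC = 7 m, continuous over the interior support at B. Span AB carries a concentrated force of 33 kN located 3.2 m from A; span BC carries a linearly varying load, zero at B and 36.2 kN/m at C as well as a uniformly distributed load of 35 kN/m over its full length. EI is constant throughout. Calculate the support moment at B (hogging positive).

M_B = 172 kN·m

Release continuity at B by inserting a hinge; the redundant is the internal moment M_B. The primary structure is two simply-supported spans AB and BC.
Rotations at B on the released spans (each span's end-slope, ×1/EI):
  span AB: point load 33 at a = 3.2: Pab(L + a)/(6LEI) = 118.3/EI
  span BC: triangular load, peak 36.2: 7w₀L³/(360EI) = 241.4/EI
  span BC: UDL 35: wL³/(24EI) = 500.2/EI
  relative rotation θ_0 = (118.3 + 741.6)/EI = 859.9/EI
A unit hogging moment at B produces rotation L₁/(3EI) + L₂/(3EI) = 5/EI.
Slope continuity at B: θ_0 = M_B·5/EI, so M_B = 859.9/5 = 172 kN·m (hogging).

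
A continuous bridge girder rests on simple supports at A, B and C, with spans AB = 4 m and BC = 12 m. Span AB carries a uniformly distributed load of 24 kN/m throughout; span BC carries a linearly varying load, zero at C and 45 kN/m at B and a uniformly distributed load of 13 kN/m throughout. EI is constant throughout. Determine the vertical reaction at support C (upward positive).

Take M_B as the redundant. Released structure: two simple spans AB and BC with a hinge at B.
Rotations at B on the released spans (each span's end-slope, ×1/EI):
  span AB: UDL 24: wL³/(24EI) = 64/EI
  span BC: triangular load, peak 45: w₀L³/(45EI) = 1728/EI
  span BC: UDL 13: wL³/(24EI) = 936/EI
  relative rotation θ_0 = (64 + 2664)/EI = 2728/EI
A unit hogging moment at B produces rotation L₁/(3EI) + L₂/(3EI) = 5.333/EI.
Compatibility: M_B·(L₁+L₂)/(3EI) = θ_0, giving M_B = 511.5 kN·m (hogging).
Span BC, ΣM about C: R_B^{BC}·12 = 3096 + 511.5, so R_B^{BC} = 300.6 kN and R_C = 426 − 300.6 = 125.4 kN.

R_C = 125.4 kN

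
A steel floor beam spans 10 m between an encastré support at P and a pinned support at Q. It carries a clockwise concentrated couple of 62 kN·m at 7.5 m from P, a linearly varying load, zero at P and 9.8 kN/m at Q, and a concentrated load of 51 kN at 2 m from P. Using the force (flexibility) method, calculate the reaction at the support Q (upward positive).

Choose R_Q as the redundant. The primary structure is the cantilever fixed at P.
Primary-structure tip deflection at Q by superposition:
  clockwise couple 62 at a = 7.5: M₀a(2L − a)/(2EI) = 2906/EI
  triangular load, peak 9.8 at the free end: 11w₀L⁴/(120EI) = 8983/EI
  point load 51 at a = 2: Pa²(3L − a)/(6EI) = 952/EI
  δ_0 = 12842/EI
Tip deflection under a unit load at Q: L³/(3EI) = 333.3/EI.
Compatibility at Q: δ_0 − R_Q·δ_{QQ} = 0, so R_Q = 12842/333.3 = 38.52 kN.

R_Q = 38.52 kN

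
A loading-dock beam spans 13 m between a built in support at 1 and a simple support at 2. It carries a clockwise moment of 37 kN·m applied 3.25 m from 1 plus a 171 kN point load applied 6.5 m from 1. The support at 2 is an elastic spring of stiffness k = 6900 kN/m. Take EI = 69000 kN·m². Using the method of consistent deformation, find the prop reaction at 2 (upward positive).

Choose R_2 as the redundant. The primary structure is the cantilever fixed at 1.
Free-end deflection of the primary structure under the applied loading (downward +):
  clockwise couple 37 at a = 3.25: M₀a(2L − a)/(2EI) = 1368/EI
  point load 171 at a = 6.5: Pa²(3L − a)/(6EI) = 39134/EI
  δ_0 = 40502/EI
Tip deflection under a unit load at 2: L³/(3EI) = 732.3/EI.
With EI = 69000 kN·m²: δ_0 = 0.58698 m and δ_{22} = 0.010614 m/kN.
Compatibility — the spring shortens by R_2/k under the reaction it provides: δ_0 − R_2·δ_{22} = R_2/k. With 1/k = 0.000145 m/kN, R_2 = δ_0 / (δ_{22} + 1/k) = 0.58698 / (0.010614 + 0.000145) = 54.56 kN.

R_2 = 54.56 kN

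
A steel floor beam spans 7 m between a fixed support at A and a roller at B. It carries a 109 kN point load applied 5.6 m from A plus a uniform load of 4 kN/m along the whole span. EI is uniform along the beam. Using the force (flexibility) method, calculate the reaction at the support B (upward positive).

R_B = 87.24 kN

Release the roller at B. Primary structure: cantilever fixed at A.
Deflection at B on the released cantilever, summing each load's contribution:
  point load 109 at a = 5.6: Pa²(3L − a)/(6EI) = 8773/EI
  UDL 4: wL⁴/(8EI) = 1200/EI
  δ_0 = 9974/EI
Flexibility coefficient — unit upward force at B: δ_{BB} = L³/(3EI) = 114.3/EI.
Compatibility at B: δ_0 − R_B·δ_{BB} = 0, so R_B = 9974/114.3 = 87.24 kN.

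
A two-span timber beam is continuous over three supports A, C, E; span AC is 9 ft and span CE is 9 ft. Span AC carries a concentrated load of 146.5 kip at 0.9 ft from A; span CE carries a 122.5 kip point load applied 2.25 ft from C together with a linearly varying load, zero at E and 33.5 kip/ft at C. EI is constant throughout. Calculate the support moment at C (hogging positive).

Take M_C as the redundant. Released structure: two simple spans AC and CE with a hinge at C.
Discontinuity in slope at C on the released structure — sum the simple-span end rotations:
  span AC: point load 146.5 at a = 0.9: Pab(L + a)/(6LEI) = 195.8/EI
  span CE: point load 122.5 at a = 2.25: Pab(L + b)/(6LEI) = 542.6/EI
  span CE: triangular load, peak 33.5: w₀L³/(45EI) = 542.7/EI
  relative rotation θ_0 = (195.8 + 1085)/EI = 1281/EI
A unit hogging moment at C produces rotation L₁/(3EI) + L₂/(3EI) = 6/EI.
Compatibility: M_C·(L₁+L₂)/(3EI) = θ_0, giving M_C = 213.5 kip·ft (hogging).

M_C = 213.5 kip·ft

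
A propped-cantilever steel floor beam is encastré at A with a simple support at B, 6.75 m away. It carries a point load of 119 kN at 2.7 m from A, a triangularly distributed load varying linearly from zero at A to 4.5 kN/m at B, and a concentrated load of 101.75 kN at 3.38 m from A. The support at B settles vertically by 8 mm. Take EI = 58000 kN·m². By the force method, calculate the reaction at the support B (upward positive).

Release the roller at B. Primary structure: cantilever fixed at A.
Deflection at B on the released cantilever, summing each load's contribution:
  point load 119 at a = 2.7: Pa²(3L − a)/(6EI) = 2537/EI
  triangular load, peak 4.5 at the free end: 11w₀L⁴/(120EI) = 856.3/EI
  point load 101.75 at a = 3.38: Pa²(3L − a)/(6EI) = 3268/EI
  δ_0 = 6662/EI
Tip deflection under a unit load at B: L³/(3EI) = 102.5/EI.
With EI = 58000 kN·m²: δ_0 = 0.11486 m and δ_{BB} = 0.001768 m/kN.
Compatibility — the beam at B must follow the support down by 0.008 m: δ_0 − R_B·δ_{BB} = 0.008, so R_B = (0.11486 − 0.008)/0.001768 = 60.46 kN.

R_B = 60.46 kN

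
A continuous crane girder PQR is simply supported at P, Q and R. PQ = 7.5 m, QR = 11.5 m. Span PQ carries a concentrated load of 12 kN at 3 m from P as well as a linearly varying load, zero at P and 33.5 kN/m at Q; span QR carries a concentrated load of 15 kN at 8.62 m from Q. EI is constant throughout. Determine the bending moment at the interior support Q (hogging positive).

M_Q = 67.81 kN·m

Take M_Q as the redundant. Released structure: two simple spans PQ and QR with a hinge at Q.
End slopes at the hinge Q, treating each span as simply supported:
  span PQ: point load 12 at a = 3: Pab(L + a)/(6LEI) = 37.8/EI
  span PQ: triangular load, peak 33.5: w₀L³/(45EI) = 314.1/EI
  span QR: point load 15 at a = 8.62: Pab(L + b)/(6LEI) = 77.61/EI
  relative rotation θ_0 = (351.9 + 77.61)/EI = 429.5/EI
A unit hogging moment at Q produces rotation L₁/(3EI) + L₂/(3EI) = 6.333/EI.
Slope continuity at Q: θ_0 = M_Q·6.333/EI, so M_Q = 429.5/6.333 = 67.81 kN·m (hogging).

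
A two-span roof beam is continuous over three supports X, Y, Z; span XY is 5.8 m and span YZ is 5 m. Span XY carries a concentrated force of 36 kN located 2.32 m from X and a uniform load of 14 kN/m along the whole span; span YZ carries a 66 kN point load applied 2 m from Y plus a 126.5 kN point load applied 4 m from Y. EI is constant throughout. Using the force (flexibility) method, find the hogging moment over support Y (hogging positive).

Release continuity at Y by inserting a hinge; the redundant is the internal moment M_Y. The primary structure is two simply-supported spans XY and YZ.
Discontinuity in slope at Y on the released structure — sum the simple-span end rotations:
  span XY: point load 36 at a = 2.32: Pab(L + a)/(6LEI) = 67.82/EI
  span XY: UDL 14: wL³/(24EI) = 113.8/EI
  span YZ: point load 66 at a = 2: Pab(L + b)/(6LEI) = 105.6/EI
  span YZ: point load 126.5 at a = 4: Pab(L + b)/(6LEI) = 101.2/EI
  relative rotation θ_0 = (181.6 + 206.8)/EI = 388.4/EI
A unit hogging moment at Y produces rotation L₁/(3EI) + L₂/(3EI) = 3.6/EI.
Slope continuity at Y: θ_0 = M_Y·3.6/EI, so M_Y = 388.4/3.6 = 107.9 kN·m (hogging).

M_Y = 107.9 kN·m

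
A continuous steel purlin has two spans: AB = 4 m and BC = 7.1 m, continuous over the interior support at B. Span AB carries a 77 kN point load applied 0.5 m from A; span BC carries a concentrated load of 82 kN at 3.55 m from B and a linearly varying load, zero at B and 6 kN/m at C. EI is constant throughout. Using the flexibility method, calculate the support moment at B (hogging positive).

Insert a hinge at B; M_B is the redundant, and each span becomes simply supported.
Rotations at B on the released spans (each span's end-slope, ×1/EI):
  span AB: point load 77 at a = 0.5: Pab(L + a)/(6LEI) = 25.27/EI
  span BC: point load 82 at a = 3.55: Pab(L + b)/(6LEI) = 258.4/EI
  span BC: triangular load, peak 6: 7w₀L³/(360EI) = 41.76/EI
  relative rotation θ_0 = (25.27 + 300.1)/EI = 325.4/EI
A unit hogging moment at B produces rotation L₁/(3EI) + L₂/(3EI) = 3.7/EI.
Slope continuity at B: θ_0 = M_B·3.7/EI, so M_B = 325.4/3.7 = 87.94 kN·m (hogging).

M_B = 87.94 kN·m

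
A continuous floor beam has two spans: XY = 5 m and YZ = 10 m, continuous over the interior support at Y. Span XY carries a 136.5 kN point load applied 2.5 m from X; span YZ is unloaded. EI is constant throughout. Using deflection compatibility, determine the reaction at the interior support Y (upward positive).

Release continuity at Y by inserting a hinge; the redundant is the internal moment M_Y. The primary structure is two simply-supported spans XY and YZ.
End slopes at the hinge Y, treating each span as simply supported:
  span XY: point load 136.5 at a = 2.5: Pab(L + a)/(6LEI) = 213.3/EI
  relative rotation θ_0 = (213.3 + 0)/EI = 213.3/EI
A unit hogging moment at Y produces rotation L₁/(3EI) + L₂/(3EI) = 5/EI.
Slope continuity at Y: θ_0 = M_Y·5/EI, so M_Y = 213.3/5 = 42.66 kN·m (hogging).
Span XY, ΣM about X with M_Y applied at Y: R_Y^{XY}·5 = 341.2 + 42.66, so R_Y^{XY} = 76.78 kN and R_X = 136.5 − 76.78 = 59.72 kN.
Span YZ, ΣM about Z: R_Y^{YZ}·10 = 0 + 42.66, so R_Y^{YZ} = 4.266 kN and R_Z = 0 − 4.266 = -4.266 kN.
R_Y = 76.78 + 4.266 = 81.05 kN.

R_Y = 81.05 kN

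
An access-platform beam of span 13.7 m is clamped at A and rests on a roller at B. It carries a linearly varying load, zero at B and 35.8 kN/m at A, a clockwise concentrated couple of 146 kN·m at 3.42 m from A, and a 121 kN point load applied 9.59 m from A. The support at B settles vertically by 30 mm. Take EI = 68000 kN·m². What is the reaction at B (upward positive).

R_B = 121.8 kN

Take the reaction at B as the redundant and release it; the primary structure is a cantilever fixed at A.
Free-end deflection of the primary structure under the applied loading (downward +):
  triangular load, peak 35.8 at the fixed end: w₀L⁴/(30EI) = 42038/EI
  clockwise couple 146 at a = 3.42: M₀a(2L − a)/(2EI) = 5987/EI
  point load 121 at a = 9.59: Pa²(3L − a)/(6EI) = 58441/EI
  δ_0 = 106466/EI
Tip deflection under a unit load at B: L³/(3EI) = 857.1/EI.
With EI = 68000 kN·m²: δ_0 = 1.5657 m and δ_{BB} = 0.012605 m/kN.
Compatibility — the beam at B must follow the support down by 0.03 m: δ_0 − R_B·δ_{BB} = 0.03, so R_B = (1.5657 − 0.03)/0.012605 = 121.8 kN.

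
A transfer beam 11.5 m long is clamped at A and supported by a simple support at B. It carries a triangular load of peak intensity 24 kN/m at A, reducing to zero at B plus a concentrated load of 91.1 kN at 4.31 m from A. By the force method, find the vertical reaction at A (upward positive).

R_A = 184.7 kN

Take the reaction at B as the redundant and release it; the primary structure is a cantilever fixed at A.
Primary-structure tip deflection at B by superposition:
  triangular load, peak 24 at the fixed end: w₀L⁴/(30EI) = 13992/EI
  point load 91.1 at a = 4.31: Pa²(3L − a)/(6EI) = 8515/EI
  δ_0 = 22507/EI
Flexibility coefficient — unit upward force at B: δ_{BB} = L³/(3EI) = 507/EI.
Compatibility at B: δ_0 − R_B·δ_{BB} = 0, so R_B = 22507/507 = 44.4 kN.
Vertical equilibrium: R_A = ΣP − R_B = 229.1 − 44.4 = 184.7 kN.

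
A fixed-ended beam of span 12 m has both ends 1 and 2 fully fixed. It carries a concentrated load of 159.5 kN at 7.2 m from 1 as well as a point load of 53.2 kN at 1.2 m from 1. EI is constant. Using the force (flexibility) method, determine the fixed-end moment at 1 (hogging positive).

Release both end moments; the primary structure is a simply-supported span 12 with redundants M_1 and M_2.
Simple-span end rotations at 1 and 2 under the given loads:
  at 1: point load 159.5 at a = 7.2: Pab(L + b)/(6LEI) = 1286/EI
  at 2: point load 159.5 at a = 7.2: Pab(L + a)/(6LEI) = 1470/EI
  at 1: point load 53.2 at a = 1.2: Pab(L + b)/(6LEI) = 218.3/EI
  at 2: point load 53.2 at a = 1.2: Pab(L + a)/(6LEI) = 126.4/EI
  θ_10 = 1505/EI,  θ_20 = 1596/EI
Flexibility coefficients: a unit moment at one end gives L/(3EI) there and L/(6EI) at the far end, so f₁₁ = f₂₂ = 4/EI and f₁₂ = f₂₁ = 2/EI.
Compatibility — zero rotation at each built-in end:
  4 M_1 + 2 M_2 = 1505
  2 M_1 + 4 M_2 = 1596
Solving the pair gives M_1 = 235.5 kN·m and M_2 = 281.4 kN·m (hogging).

M_1 = 235.5 kN·m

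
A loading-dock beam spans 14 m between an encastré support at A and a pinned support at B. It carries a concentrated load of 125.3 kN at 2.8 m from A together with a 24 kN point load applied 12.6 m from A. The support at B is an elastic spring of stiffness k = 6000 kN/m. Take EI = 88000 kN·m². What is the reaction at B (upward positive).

Take the reaction at B as the redundant and release it; the primary structure is a cantilever fixed at A.
Primary-structure tip deflection at B by superposition:
  point load 125.3 at a = 2.8: Pa²(3L − a)/(6EI) = 6418/EI
  point load 24 at a = 12.6: Pa²(3L − a)/(6EI) = 18670/EI
  δ_0 = 25088/EI
Tip deflection under a unit load at B: L³/(3EI) = 914.7/EI.
With EI = 88000 kN·m²: δ_0 = 0.28509 m and δ_{BB} = 0.010394 m/kN.
Compatibility — the spring shortens by R_B/k under the reaction it provides: δ_0 − R_B·δ_{BB} = R_B/k. With 1/k = 0.000167 m/kN, R_B = δ_0 / (δ_{BB} + 1/k) = 0.28509 / (0.010394 + 0.000167) = 27 kN.

R_B = 27 kN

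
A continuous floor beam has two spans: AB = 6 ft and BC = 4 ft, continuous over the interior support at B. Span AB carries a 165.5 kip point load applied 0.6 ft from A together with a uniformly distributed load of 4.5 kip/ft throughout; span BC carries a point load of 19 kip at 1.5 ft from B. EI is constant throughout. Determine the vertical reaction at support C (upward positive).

R_C = -4.733 kip

Release continuity at B by inserting a hinge; the redundant is the internal moment M_B. The primary structure is two simply-supported spans AB and BC.
Discontinuity in slope at B on the released structure — sum the simple-span end rotations:
  span AB: point load 165.5 at a = 0.6: Pab(L + a)/(6LEI) = 98.31/EI
  span AB: UDL 4.5: wL³/(24EI) = 40.5/EI
  span BC: point load 19 at a = 1.5: Pab(L + b)/(6LEI) = 19.3/EI
  relative rotation θ_0 = (138.8 + 19.3)/EI = 158.1/EI
A unit hogging moment at B produces rotation L₁/(3EI) + L₂/(3EI) = 3.333/EI.
Compatibility: M_B·(L₁+L₂)/(3EI) = θ_0, giving M_B = 47.43 kip·ft (hogging).
Span BC, ΣM about C: R_B^{BC}·4 = 47.5 + 47.43, so R_B^{BC} = 23.73 kip and R_C = 19 − 23.73 = -4.733 kip.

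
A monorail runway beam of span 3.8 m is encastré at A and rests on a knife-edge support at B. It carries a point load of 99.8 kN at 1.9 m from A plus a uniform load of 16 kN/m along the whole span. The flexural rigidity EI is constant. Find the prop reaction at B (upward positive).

R_B = 53.99 kN

Choose R_B as the redundant. The primary structure is the cantilever fixed at A.
Downward deflection at the released point B due to the loads:
  point load 99.8 at a = 1.9: Pa²(3L − a)/(6EI) = 570.4/EI
  UDL 16: wL⁴/(8EI) = 417/EI
  δ_0 = 987.5/EI
Tip deflection under a unit load at B: L³/(3EI) = 18.29/EI.
The prop prevents deflection at B: R_B = δ_0/δ_{BB} = 987.5/18.29 = 53.99 kN.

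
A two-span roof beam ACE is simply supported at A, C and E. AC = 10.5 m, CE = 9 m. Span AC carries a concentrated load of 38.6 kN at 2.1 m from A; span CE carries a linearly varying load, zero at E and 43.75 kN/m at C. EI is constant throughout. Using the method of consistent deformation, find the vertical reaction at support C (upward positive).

R_C = 165.8 kN

Release continuity at C by inserting a hinge; the redundant is the internal moment M_C. The primary structure is two simply-supported spans AC and CE.
End slopes at the hinge C, treating each span as simply supported:
  span AC: point load 38.6 at a = 2.1: Pab(L + a)/(6LEI) = 136.2/EI
  span CE: triangular load, peak 43.75: w₀L³/(45EI) = 708.8/EI
  relative rotation θ_0 = (136.2 + 708.8)/EI = 844.9/EI
A unit hogging moment at C produces rotation L₁/(3EI) + L₂/(3EI) = 6.5/EI.
Slope continuity at C: θ_0 = M_C·6.5/EI, so M_C = 844.9/6.5 = 130 kN·m (hogging).
Span AC, ΣM about A with M_C applied at C: R_C^{AC}·10.5 = 81.06 + 130, so R_C^{AC} = 20.1 kN and R_A = 38.6 − 20.1 = 18.5 kN.
Span CE, ΣM about E: R_C^{CE}·9 = 1181 + 130, so R_C^{CE} = 145.7 kN and R_E = 196.9 − 145.7 = 51.18 kN.
R_C = 20.1 + 145.7 = 165.8 kN.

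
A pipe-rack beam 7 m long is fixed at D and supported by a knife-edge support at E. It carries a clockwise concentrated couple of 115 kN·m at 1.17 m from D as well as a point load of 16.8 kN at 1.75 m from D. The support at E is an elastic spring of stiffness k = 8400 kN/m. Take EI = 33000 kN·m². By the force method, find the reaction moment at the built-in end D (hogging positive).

M_D = 83.54 kN·m

Choose R_E as the redundant. The primary structure is the cantilever fixed at D.
Downward deflection at the released point E due to the loads:
  clockwise couple 115 at a = 1.17: M₀a(2L − a)/(2EI) = 863.1/EI
  point load 16.8 at a = 1.75: Pa²(3L − a)/(6EI) = 165.1/EI
  δ_0 = 1028/EI
Tip deflection under a unit load at E: L³/(3EI) = 114.3/EI.
With EI = 33000 kN·m²: δ_0 = 0.031158 m and δ_{EE} = 0.003465 m/kN.
Compatibility — the spring shortens by R_E/k under the reaction it provides: δ_0 − R_E·δ_{EE} = R_E/k. With 1/k = 0.000119 m/kN, R_E = δ_0 / (δ_{EE} + 1/k) = 0.031158 / (0.003465 + 0.000119) = 8.694 kN.
Moment equilibrium about D: M_D = Σ(load moments about D) − R_E·L = 144.4 − 8.694×7 = 83.54 kN·m.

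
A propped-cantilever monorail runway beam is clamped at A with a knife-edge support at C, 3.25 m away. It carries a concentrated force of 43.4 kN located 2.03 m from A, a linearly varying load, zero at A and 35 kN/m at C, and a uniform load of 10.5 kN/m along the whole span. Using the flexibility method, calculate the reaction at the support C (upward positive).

R_C = 64.19 kN

Remove the prop at C; the released (primary) structure is a cantilever built in at A.
Free-end deflection of the primary structure under the applied loading (downward +):
  point load 43.4 at a = 2.03: Pa²(3L − a)/(6EI) = 230.1/EI
  triangular load, peak 35 at the free end: 11w₀L⁴/(120EI) = 357.9/EI
  UDL 10.5: wL⁴/(8EI) = 146.4/EI
  δ_0 = 734.5/EI
Flexibility coefficient — unit upward force at C: δ_{CC} = L³/(3EI) = 11.44/EI.
The prop prevents deflection at C: R_C = δ_0/δ_{CC} = 734.5/11.44 = 64.19 kN.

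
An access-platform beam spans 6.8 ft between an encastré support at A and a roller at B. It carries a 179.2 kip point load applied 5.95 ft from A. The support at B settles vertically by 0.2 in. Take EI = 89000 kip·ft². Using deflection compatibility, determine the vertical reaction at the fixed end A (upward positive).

R_A = 47.58 kip

Choose R_B as the redundant. The primary structure is the cantilever fixed at A.
Downward deflection at the released point B due to the loads:
  point load 179.2 at a = 5.95: Pa²(3L − a)/(6EI) = 15279/EI
Flexibility coefficient — unit upward force at B: δ_{BB} = L³/(3EI) = 104.8/EI.
With EI = 89000 kip·ft²: δ_0 = 0.17167 ft and δ_{BB} = 0.001178 ft/kip.
Compatibility — the beam at B must follow the support down by 0.01667 ft: δ_0 − R_B·δ_{BB} = 0.01667, so R_B = (0.17167 − 0.01667)/0.001178 = 131.6 kip.
Vertical equilibrium: R_A = ΣP − R_B = 179.2 − 131.6 = 47.58 kip.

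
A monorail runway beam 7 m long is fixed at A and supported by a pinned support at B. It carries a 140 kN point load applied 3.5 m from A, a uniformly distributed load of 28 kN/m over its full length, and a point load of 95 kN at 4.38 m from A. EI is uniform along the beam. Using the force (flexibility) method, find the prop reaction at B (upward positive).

Take the reaction at B as the redundant and release it; the primary structure is a cantilever fixed at A.
Downward deflection at the released point B due to the loads:
  point load 140 at a = 3.5: Pa²(3L − a)/(6EI) = 5002/EI
  UDL 28: wL⁴/(8EI) = 8404/EI
  point load 95 at a = 4.38: Pa²(3L − a)/(6EI) = 5048/EI
  δ_0 = 18454/EI
Flexibility coefficient — unit upward force at B: δ_{BB} = L³/(3EI) = 114.3/EI.
Compatibility at B: δ_0 − R_B·δ_{BB} = 0, so R_B = 18454/114.3 = 161.4 kN.

R_B = 161.4 kN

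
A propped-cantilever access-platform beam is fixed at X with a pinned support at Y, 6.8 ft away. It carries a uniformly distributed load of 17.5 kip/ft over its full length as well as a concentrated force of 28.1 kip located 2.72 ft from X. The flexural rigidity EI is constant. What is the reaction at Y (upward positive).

Choose R_Y as the redundant. The primary structure is the cantilever fixed at X.
Primary-structure tip deflection at Y by superposition:
  UDL 17.5: wL⁴/(8EI) = 4677/EI
  point load 28.1 at a = 2.72: Pa²(3L − a)/(6EI) = 612.6/EI
  δ_0 = 5290/EI
Tip deflection under a unit load at Y: L³/(3EI) = 104.8/EI.
Compatibility at Y: δ_0 − R_Y·δ_{YY} = 0, so R_Y = 5290/104.8 = 50.47 kip.

R_Y = 50.47 kip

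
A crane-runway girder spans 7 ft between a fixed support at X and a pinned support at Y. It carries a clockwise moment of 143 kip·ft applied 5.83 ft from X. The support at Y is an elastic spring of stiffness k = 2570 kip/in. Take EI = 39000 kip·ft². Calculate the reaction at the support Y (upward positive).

Choose R_Y as the redundant. The primary structure is the cantilever fixed at X.
Primary-structure tip deflection at Y by superposition:
  clockwise couple 143 at a = 5.83: M₀a(2L − a)/(2EI) = 3406/EI
Flexibility coefficient — unit upward force at Y: δ_{YY} = L³/(3EI) = 114.3/EI.
With EI = 39000 kip·ft²: δ_0 = 0.087324 ft and δ_{YY} = 0.002932 ft/kip.
Compatibility — the spring shortens by R_Y/k under the reaction it provides: δ_0 − R_Y·δ_{YY} = R_Y/k. With 1/k = 1/(2570×12) ft/kip = 0.000032 ft/kip, R_Y = δ_0 / (δ_{YY} + 1/k) = 0.087324 / (0.002932 + 0.000032) = 29.46 kip.

R_Y = 29.46 kip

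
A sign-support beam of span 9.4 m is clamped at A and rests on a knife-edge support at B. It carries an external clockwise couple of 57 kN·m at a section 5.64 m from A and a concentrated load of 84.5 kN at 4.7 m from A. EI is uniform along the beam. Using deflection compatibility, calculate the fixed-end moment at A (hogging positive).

Remove the prop at B; the released (primary) structure is a cantilever built in at A.
Downward deflection at the released point B due to the loads:
  clockwise couple 57 at a = 5.64: M₀a(2L − a)/(2EI) = 2115/EI
  point load 84.5 at a = 4.7: Pa²(3L − a)/(6EI) = 7311/EI
  δ_0 = 9426/EI
Flexibility coefficient — unit upward force at B: δ_{BB} = L³/(3EI) = 276.9/EI.
Compatibility at B: δ_0 − R_B·δ_{BB} = 0, so R_B = 9426/276.9 = 34.05 kN.
Moment equilibrium about A: M_A = Σ(load moments about A) − R_B·L = 454.1 − 34.05×9.4 = 134.1 kN·m.

M_A = 134.1 kN·m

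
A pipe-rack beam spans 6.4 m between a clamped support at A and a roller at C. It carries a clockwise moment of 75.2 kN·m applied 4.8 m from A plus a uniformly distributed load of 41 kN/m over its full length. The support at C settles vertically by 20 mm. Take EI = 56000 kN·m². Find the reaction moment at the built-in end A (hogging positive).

M_A = 261.4 kN·m

Remove the prop at C; the released (primary) structure is a cantilever built in at A.
Downward deflection at the released point C due to the loads:
  clockwise couple 75.2 at a = 4.8: M₀a(2L − a)/(2EI) = 1444/EI
  UDL 41: wL⁴/(8EI) = 8598/EI
  δ_0 = 10042/EI
Tip deflection under a unit load at C: L³/(3EI) = 87.38/EI.
With EI = 56000 kN·m²: δ_0 = 0.17932 m and δ_{CC} = 0.00156 m/kN.
Compatibility — the beam at C must follow the support down by 0.02 m: δ_0 − R_C·δ_{CC} = 0.02, so R_C = (0.17932 − 0.02)/0.00156 = 102.1 kN.
Moment equilibrium about A: M_A = Σ(load moments about A) − R_C·L = 914.9 − 102.1×6.4 = 261.4 kN·m.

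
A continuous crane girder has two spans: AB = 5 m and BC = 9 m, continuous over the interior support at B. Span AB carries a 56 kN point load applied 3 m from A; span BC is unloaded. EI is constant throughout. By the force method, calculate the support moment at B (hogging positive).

Release continuity at B by inserting a hinge; the redundant is the internal moment M_B. The primary structure is two simply-supported spans AB and BC.
End slopes at the hinge B, treating each span as simply supported:
  span AB: point load 56 at a = 3: Pab(L + a)/(6LEI) = 89.6/EI
  relative rotation θ_0 = (89.6 + 0)/EI = 89.6/EI
A unit hogging moment at B produces rotation L₁/(3EI) + L₂/(3EI) = 4.667/EI.
Slope continuity at B: θ_0 = M_B·4.667/EI, so M_B = 89.6/4.667 = 19.2 kN·m (hogging).

M_B = 19.2 kN·m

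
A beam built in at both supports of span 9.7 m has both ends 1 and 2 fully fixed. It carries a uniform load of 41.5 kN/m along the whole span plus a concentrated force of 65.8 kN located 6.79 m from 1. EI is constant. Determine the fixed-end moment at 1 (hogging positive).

Release both end moments; the primary structure is a simply-supported span 12 with redundants M_1 and M_2.
End rotations of the released simple span under the applied load (×1/EI):
  at 1: UDL 41.5: wL³/(24EI) = 1578/EI
  at 2: UDL 41.5: wL³/(24EI) = 1578/EI
  at 1: point load 65.8 at a = 6.79: Pab(L + b)/(6LEI) = 281.7/EI
  at 2: point load 65.8 at a = 6.79: Pab(L + a)/(6LEI) = 368.4/EI
  θ_10 = 1860/EI,  θ_20 = 1947/EI
Flexibility coefficients: a unit moment at one end gives L/(3EI) there and L/(6EI) at the far end, so f₁₁ = f₂₂ = 3.233/EI and f₁₂ = f₂₁ = 1.617/EI.
Compatibility — zero rotation at each built-in end:
  3.233 M_1 + 1.617 M_2 = 1860
  1.617 M_1 + 3.233 M_2 = 1947
Solving the pair gives M_1 = 365.6 kN·m and M_2 = 419.2 kN·m (hogging).

M_1 = 365.6 kN·m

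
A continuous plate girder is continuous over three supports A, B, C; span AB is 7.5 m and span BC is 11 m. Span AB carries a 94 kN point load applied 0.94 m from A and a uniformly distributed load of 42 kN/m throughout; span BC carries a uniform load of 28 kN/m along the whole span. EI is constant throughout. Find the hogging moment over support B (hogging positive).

Take M_B as the redundant. Released structure: two simple spans AB and BC with a hinge at B.
Discontinuity in slope at B on the released structure — sum the simple-span end rotations:
  span AB: point load 94 at a = 0.94: Pab(L + a)/(6LEI) = 108.7/EI
  span AB: UDL 42: wL³/(24EI) = 738.3/EI
  span BC: UDL 28: wL³/(24EI) = 1553/EI
  relative rotation θ_0 = (847 + 1553)/EI = 2400/EI
A unit hogging moment at B produces rotation L₁/(3EI) + L₂/(3EI) = 6.167/EI.
Compatibility: M_B·(L₁+L₂)/(3EI) = θ_0, giving M_B = 389.2 kN·m (hogging).

M_B = 389.2 kN·m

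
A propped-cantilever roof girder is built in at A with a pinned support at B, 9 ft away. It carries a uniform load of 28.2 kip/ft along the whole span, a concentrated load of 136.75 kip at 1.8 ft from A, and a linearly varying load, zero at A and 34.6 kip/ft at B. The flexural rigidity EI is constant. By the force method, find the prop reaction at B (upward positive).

Take the reaction at B as the redundant and release it; the primary structure is a cantilever fixed at A.
Free-end deflection of the primary structure under the applied loading (downward +):
  UDL 28.2: wL⁴/(8EI) = 23128/EI
  point load 136.75 at a = 1.8: Pa²(3L − a)/(6EI) = 1861/EI
  triangular load, peak 34.6 at the free end: 11w₀L⁴/(120EI) = 20809/EI
  δ_0 = 45798/EI
Tip deflection under a unit load at B: L³/(3EI) = 243/EI.
Compatibility at B: δ_0 − R_B·δ_{BB} = 0, so R_B = 45798/243 = 188.5 kip.

R_B = 188.5 kip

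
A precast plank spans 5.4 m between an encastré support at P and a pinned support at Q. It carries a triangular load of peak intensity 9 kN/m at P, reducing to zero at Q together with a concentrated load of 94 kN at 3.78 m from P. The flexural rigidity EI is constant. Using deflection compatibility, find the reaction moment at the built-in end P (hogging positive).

M_P = 86.78 kN·m

Release the roller at Q. Primary structure: cantilever fixed at P.
Downward deflection at the released point Q due to the loads:
  triangular load, peak 9 at the fixed end: w₀L⁴/(30EI) = 255.1/EI
  point load 94 at a = 3.78: Pa²(3L − a)/(6EI) = 2780/EI
  δ_0 = 3035/EI
Tip deflection under a unit load at Q: L³/(3EI) = 52.49/EI.
Compatibility at Q: δ_0 − R_Q·δ_{QQ} = 0, so R_Q = 3035/52.49 = 57.83 kN.
Moment equilibrium about P: M_P = Σ(load moments about P) − R_Q·L = 399.1 − 57.83×5.4 = 86.78 kN·m.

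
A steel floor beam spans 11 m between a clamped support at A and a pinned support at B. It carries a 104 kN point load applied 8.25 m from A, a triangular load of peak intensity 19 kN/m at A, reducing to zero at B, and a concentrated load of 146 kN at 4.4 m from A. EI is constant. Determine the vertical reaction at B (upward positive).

R_B = 117.1 kN

Choose R_B as the redundant. The primary structure is the cantilever fixed at A.
Primary-structure tip deflection at B by superposition:
  point load 104 at a = 8.25: Pa²(3L − a)/(6EI) = 29199/EI
  triangular load, peak 19 at the fixed end: w₀L⁴/(30EI) = 9273/EI
  point load 146 at a = 4.4: Pa²(3L − a)/(6EI) = 13473/EI
  δ_0 = 51945/EI
Flexibility coefficient — unit upward force at B: δ_{BB} = L³/(3EI) = 443.7/EI.
Compatibility at B: δ_0 − R_B·δ_{BB} = 0, so R_B = 51945/443.7 = 117.1 kN.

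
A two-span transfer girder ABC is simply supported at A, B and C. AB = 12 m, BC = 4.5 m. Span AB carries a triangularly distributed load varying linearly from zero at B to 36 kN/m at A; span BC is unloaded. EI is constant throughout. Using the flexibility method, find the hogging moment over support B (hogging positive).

Take M_B as the redundant. Released structure: two simple spans AB and BC with a hinge at B.
Rotations at B on the released spans (each span's end-slope, ×1/EI):
  span AB: triangular load, peak 36: 7w₀L³/(360EI) = 1210/EI
  relative rotation θ_0 = (1210 + 0)/EI = 1210/EI
A unit hogging moment at B produces rotation L₁/(3EI) + L₂/(3EI) = 5.5/EI.
Slope continuity at B: θ_0 = M_B·5.5/EI, so M_B = 1210/5.5 = 219.9 kN·m (hogging).

M_B = 219.9 kN·m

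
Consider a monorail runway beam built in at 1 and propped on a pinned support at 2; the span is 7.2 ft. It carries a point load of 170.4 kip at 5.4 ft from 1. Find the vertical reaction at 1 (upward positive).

Take the reaction at 2 as the redundant and release it; the primary structure is a cantilever fixed at 1.
Deflection at 2 on the released cantilever, summing each load's contribution:
  point load 170.4 at a = 5.4: Pa²(3L − a)/(6EI) = 13416/EI
Flexibility coefficient — unit upward force at 2: δ_{22} = L³/(3EI) = 124.4/EI.
The prop prevents deflection at 2: R_2 = δ_0/δ_{22} = 13416/124.4 = 107.8 kip.
Vertical equilibrium: R_1 = ΣP − R_2 = 170.4 − 107.8 = 62.57 kip.

R_1 = 62.57 kip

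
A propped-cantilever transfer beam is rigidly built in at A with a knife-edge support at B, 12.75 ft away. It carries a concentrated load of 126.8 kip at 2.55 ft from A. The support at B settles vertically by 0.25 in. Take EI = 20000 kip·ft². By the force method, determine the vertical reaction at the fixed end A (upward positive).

Release the roller at B. Primary structure: cantilever fixed at A.
Deflection at B on the released cantilever, summing each load's contribution:
  point load 126.8 at a = 2.55: Pa²(3L − a)/(6EI) = 4906/EI
Tip deflection under a unit load at B: L³/(3EI) = 690.9/EI.
With EI = 20000 kip·ft²: δ_0 = 0.24529 ft and δ_{BB} = 0.034545 ft/kip.
Compatibility — the beam at B must follow the support down by 0.02083 ft: δ_0 − R_B·δ_{BB} = 0.02083, so R_B = (0.24529 − 0.02083)/0.034545 = 6.498 kip.
Vertical equilibrium: R_A = ΣP − R_B = 126.8 − 6.498 = 120.3 kip.

R_A = 120.3 kip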